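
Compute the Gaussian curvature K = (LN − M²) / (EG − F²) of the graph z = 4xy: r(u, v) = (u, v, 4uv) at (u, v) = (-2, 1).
K = -16/6561

Coefficients of the first fundamental form: E = 16*v^2 + 1, F = 16*u*v, G = 16*u^2 + 1.
Coefficients of the second fundamental form: L = 0, M = 4/sqrt(16*u^2 + 16*v^2 + 1), N = 0.
Assemble K = (LN − M²)/(EG − F²) = -16/(256*u^4 + 512*u^2*v^2 + 32*u^2 + 256*v^4 + 32*v^2 + 1). At (u, v) = (-2, 1): K = -16/6561.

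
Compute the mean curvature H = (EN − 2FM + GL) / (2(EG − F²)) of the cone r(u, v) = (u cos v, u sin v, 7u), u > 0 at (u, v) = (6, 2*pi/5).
H = 7*sqrt(2)/120

With E = 50, F = 0, G = u^2, L = 0, M = 0, N = 7*sqrt(2)*u^2/(10*Abs(u)), assemble
  H = (EN − 2FM + GL) / (2(EG − F²)) = 7*sqrt(2)/(20*Abs(u)).
At (u, v) = (6, 2*pi/5): H = 7*sqrt(2)/120.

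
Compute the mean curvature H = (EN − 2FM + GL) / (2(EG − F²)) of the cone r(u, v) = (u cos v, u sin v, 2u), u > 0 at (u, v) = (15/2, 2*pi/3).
H = 2*sqrt(5)/75

With E = 5, F = 0, G = u^2, L = 0, M = 0, N = 2*sqrt(5)*u^2/(5*Abs(u)), assemble
  H = (EN − 2FM + GL) / (2(EG − F²)) = sqrt(5)/(5*Abs(u)).
At (u, v) = (15/2, 2*pi/3): H = 2*sqrt(5)/75.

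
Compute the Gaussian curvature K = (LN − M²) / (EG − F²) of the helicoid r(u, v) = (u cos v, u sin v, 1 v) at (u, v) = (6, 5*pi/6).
K = -1/1369

Coefficients of the first fundamental form: E = 1, F = 0, G = u^2 + 1.
Coefficients of the second fundamental form: L = 0, M = -1/sqrt(u^2 + 1), N = 0.
Assemble K = (LN − M²)/(EG − F²) = -1/(u^2 + 1)^2. At (u, v) = (6, 5*pi/6): K = -1/1369.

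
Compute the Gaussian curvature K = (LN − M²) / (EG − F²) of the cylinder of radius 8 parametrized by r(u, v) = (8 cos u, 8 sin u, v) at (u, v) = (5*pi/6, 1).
K = 0

Coefficients of the first fundamental form: E = 64, F = 0, G = 1.
Coefficients of the second fundamental form: L = -8, M = 0, N = 0.
Assemble K = (LN − M²)/(EG − F²) = 0. At (u, v) = (5*pi/6, 1): K = 0.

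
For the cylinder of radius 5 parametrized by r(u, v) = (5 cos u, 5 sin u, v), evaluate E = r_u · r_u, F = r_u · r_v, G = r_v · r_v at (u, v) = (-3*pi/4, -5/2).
E = 25;  F = 0;  G = 1

Partials: r_u = (-5*sin(u), 5*cos(u), 0), r_v = (0, 0, 1). As functions of (u, v):
  E = r_u · r_u = 25,
  F = r_u · r_v = 0,
  G = r_v · r_v = 1.
Evaluating at (u, v) = (-3*pi/4, -5/2): E = 25, F = 0, G = 1.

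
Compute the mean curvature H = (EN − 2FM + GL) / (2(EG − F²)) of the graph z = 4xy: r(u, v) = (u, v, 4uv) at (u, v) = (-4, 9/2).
H = 1152*sqrt(581)/337561

With E = 16*v^2 + 1, F = 16*u*v, G = 16*u^2 + 1, L = 0, M = 4/sqrt(16*u^2 + 16*v^2 + 1), N = 0, assemble
  H = (EN − 2FM + GL) / (2(EG − F²)) = -64*u*v/(16*u^2 + 16*v^2 + 1)^(3/2).
At (u, v) = (-4, 9/2): H = 1152*sqrt(581)/337561.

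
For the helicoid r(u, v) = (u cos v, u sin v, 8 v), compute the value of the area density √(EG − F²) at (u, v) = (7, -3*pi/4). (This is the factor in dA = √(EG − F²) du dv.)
√(EG − F²)|_{(7, -3*pi/4)} = sqrt(113)

E = 1, F = 0, G = u^2 + 64, so EG − F² = u^2 + 64. Taking the positive square root: √(EG − F²) = sqrt(u^2 + 64). At (u, v) = (7, -3*pi/4): sqrt(113).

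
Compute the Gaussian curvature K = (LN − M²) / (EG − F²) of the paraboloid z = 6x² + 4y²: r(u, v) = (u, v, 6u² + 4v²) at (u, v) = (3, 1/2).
K = 96/1723969

Coefficients of the first fundamental form: E = 144*u^2 + 1, F = 96*u*v, G = 64*v^2 + 1.
Coefficients of the second fundamental form: L = 12/sqrt(144*u^2 + 64*v^2 + 1), M = 0, N = 8/sqrt(144*u^2 + 64*v^2 + 1).
Assemble K = (LN − M²)/(EG − F²) = 96/(20736*u^4 + 18432*u^2*v^2 + 288*u^2 + 4096*v^4 + 128*v^2 + 1). At (u, v) = (3, 1/2): K = 96/1723969.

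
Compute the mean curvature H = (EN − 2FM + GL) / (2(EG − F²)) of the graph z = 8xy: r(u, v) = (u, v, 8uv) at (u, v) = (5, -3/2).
H = 768*sqrt(1745)/609005

With E = 64*v^2 + 1, F = 64*u*v, G = 64*u^2 + 1, L = 0, M = 8/sqrt(64*u^2 + 64*v^2 + 1), N = 0, assemble
  H = (EN − 2FM + GL) / (2(EG − F²)) = -512*u*v/(64*u^2 + 64*v^2 + 1)^(3/2).
At (u, v) = (5, -3/2): H = 768*sqrt(1745)/609005.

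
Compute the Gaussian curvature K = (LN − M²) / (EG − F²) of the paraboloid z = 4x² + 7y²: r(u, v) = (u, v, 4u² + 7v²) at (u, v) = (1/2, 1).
K = 112/45369

Coefficients of the first fundamental form: E = 64*u^2 + 1, F = 112*u*v, G = 196*v^2 + 1.
Coefficients of the second fundamental form: L = 8/sqrt(64*u^2 + 196*v^2 + 1), M = 0, N = 14/sqrt(64*u^2 + 196*v^2 + 1).
Assemble K = (LN − M²)/(EG − F²) = 112/(4096*u^4 + 25088*u^2*v^2 + 128*u^2 + 38416*v^4 + 392*v^2 + 1). At (u, v) = (1/2, 1): K = 112/45369.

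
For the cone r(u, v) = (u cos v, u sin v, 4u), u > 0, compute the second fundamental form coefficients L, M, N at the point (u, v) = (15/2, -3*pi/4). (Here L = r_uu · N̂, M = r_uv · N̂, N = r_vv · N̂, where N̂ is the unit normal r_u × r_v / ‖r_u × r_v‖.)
L = 0;  M = 0;  N = 30*sqrt(17)/17

Compute the unit normal N̂(u, v) = (-4*sqrt(17)*u*cos(v)/(17*Abs(u)), -4*sqrt(17)*u*sin(v)/(17*Abs(u)), sqrt(17)*u/(17*Abs(u))), and the second partials r_uu, r_uv, r_vv. Take dot products:
  L(u, v) = r_uu · N̂ = 0,
  M(u, v) = r_uv · N̂ = 0,
  N(u, v) = r_vv · N̂ = 4*sqrt(17)*u^2/(17*Abs(u)).
Evaluating at (u, v) = (15/2, -3*pi/4):
  L = 0, M = 0, N = 30*sqrt(17)/17.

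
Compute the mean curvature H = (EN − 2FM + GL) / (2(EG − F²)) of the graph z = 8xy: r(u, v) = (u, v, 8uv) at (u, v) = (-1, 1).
H = 512*sqrt(129)/16641

With E = 64*v^2 + 1, F = 64*u*v, G = 64*u^2 + 1, L = 0, M = 8/sqrt(64*u^2 + 64*v^2 + 1), N = 0, assemble
  H = (EN − 2FM + GL) / (2(EG − F²)) = -512*u*v/(64*u^2 + 64*v^2 + 1)^(3/2).
At (u, v) = (-1, 1): H = 512*sqrt(129)/16641.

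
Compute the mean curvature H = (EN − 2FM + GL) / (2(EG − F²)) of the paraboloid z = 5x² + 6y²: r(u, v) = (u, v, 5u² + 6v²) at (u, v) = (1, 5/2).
H = 5111*sqrt(1001)/1002001

With E = 100*u^2 + 1, F = 120*u*v, G = 144*v^2 + 1, L = 10/sqrt(100*u^2 + 144*v^2 + 1), M = 0, N = 12/sqrt(100*u^2 + 144*v^2 + 1), assemble
  H = (EN − 2FM + GL) / (2(EG − F²)) = (600*u^2 + 720*v^2 + 11)/(100*u^2 + 144*v^2 + 1)^(3/2).
At (u, v) = (1, 5/2): H = 5111*sqrt(1001)/1002001.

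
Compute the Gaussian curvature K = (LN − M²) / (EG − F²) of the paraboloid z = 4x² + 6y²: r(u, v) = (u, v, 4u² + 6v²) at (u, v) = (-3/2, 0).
K = 96/21025

Coefficients of the first fundamental form: E = 64*u^2 + 1, F = 96*u*v, G = 144*v^2 + 1.
Coefficients of the second fundamental form: L = 8/sqrt(64*u^2 + 144*v^2 + 1), M = 0, N = 12/sqrt(64*u^2 + 144*v^2 + 1).
Assemble K = (LN − M²)/(EG − F²) = 96/(4096*u^4 + 18432*u^2*v^2 + 128*u^2 + 20736*v^4 + 288*v^2 + 1). At (u, v) = (-3/2, 0): K = 96/21025.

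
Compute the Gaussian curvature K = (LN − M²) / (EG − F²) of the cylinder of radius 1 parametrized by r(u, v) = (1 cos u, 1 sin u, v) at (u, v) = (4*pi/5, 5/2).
K = 0

Coefficients of the first fundamental form: E = 1, F = 0, G = 1.
Coefficients of the second fundamental form: L = -1, M = 0, N = 0.
Assemble K = (LN − M²)/(EG − F²) = 0. At (u, v) = (4*pi/5, 5/2): K = 0.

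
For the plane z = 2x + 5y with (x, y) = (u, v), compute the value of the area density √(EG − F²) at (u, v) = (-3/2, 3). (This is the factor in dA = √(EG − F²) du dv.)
√(EG − F²)|_{(-3/2, 3)} = sqrt(30)

E = 5, F = 10, G = 26, so EG − F² = 30. Taking the positive square root: √(EG − F²) = sqrt(30). At (u, v) = (-3/2, 3): sqrt(30).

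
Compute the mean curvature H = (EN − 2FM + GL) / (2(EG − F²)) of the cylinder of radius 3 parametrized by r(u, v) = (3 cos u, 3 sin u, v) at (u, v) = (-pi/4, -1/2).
H = -1/6

With E = 9, F = 0, G = 1, L = -3, M = 0, N = 0, assemble
  H = (EN − 2FM + GL) / (2(EG − F²)) = -1/6.
At (u, v) = (-pi/4, -1/2): H = -1/6.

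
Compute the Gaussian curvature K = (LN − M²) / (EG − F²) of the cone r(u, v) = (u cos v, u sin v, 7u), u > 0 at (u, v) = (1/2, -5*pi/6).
K = 0

Coefficients of the first fundamental form: E = 50, F = 0, G = u^2.
Coefficients of the second fundamental form: L = 0, M = 0, N = 7*sqrt(2)*u^2/(10*Abs(u)).
Assemble K = (LN − M²)/(EG − F²) = 0. At (u, v) = (1/2, -5*pi/6): K = 0.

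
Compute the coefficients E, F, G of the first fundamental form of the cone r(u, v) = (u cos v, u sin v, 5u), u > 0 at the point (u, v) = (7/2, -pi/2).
E = 26;  F = 0;  G = 49/4

Partials: r_u = (cos(v), sin(v), 5), r_v = (-u*sin(v), u*cos(v), 0). As functions of (u, v):
  E = r_u · r_u = 26,
  F = r_u · r_v = 0,
  G = r_v · r_v = u^2.
Evaluating at (u, v) = (7/2, -pi/2): E = 26, F = 0, G = 49/4.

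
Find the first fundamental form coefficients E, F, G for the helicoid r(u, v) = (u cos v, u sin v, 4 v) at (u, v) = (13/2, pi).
E = 1;  F = 0;  G = 233/4

Partials: r_u = (cos(v), sin(v), 0), r_v = (-u*sin(v), u*cos(v), 4). As functions of (u, v):
  E = r_u · r_u = 1,
  F = r_u · r_v = 0,
  G = r_v · r_v = u^2 + 16.
Evaluating at (u, v) = (13/2, pi): E = 1, F = 0, G = 233/4.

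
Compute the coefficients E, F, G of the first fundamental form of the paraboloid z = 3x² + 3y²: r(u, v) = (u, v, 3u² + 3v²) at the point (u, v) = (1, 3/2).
E = 37;  F = 54;  G = 82

Partials: r_u = (1, 0, 6*u), r_v = (0, 1, 6*v). As functions of (u, v):
  E = r_u · r_u = 36*u^2 + 1,
  F = r_u · r_v = 36*u*v,
  G = r_v · r_v = 36*v^2 + 1.
Evaluating at (u, v) = (1, 3/2): E = 37, F = 54, G = 82.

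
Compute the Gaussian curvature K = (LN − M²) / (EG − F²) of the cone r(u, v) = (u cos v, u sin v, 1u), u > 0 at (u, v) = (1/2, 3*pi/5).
K = 0

Coefficients of the first fundamental form: E = 2, F = 0, G = u^2.
Coefficients of the second fundamental form: L = 0, M = 0, N = sqrt(2)*u^2/(2*Abs(u)).
Assemble K = (LN − M²)/(EG − F²) = 0. At (u, v) = (1/2, 3*pi/5): K = 0.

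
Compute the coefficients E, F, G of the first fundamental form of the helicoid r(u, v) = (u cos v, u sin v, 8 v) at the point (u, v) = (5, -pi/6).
E = 1;  F = 0;  G = 89

Partials: r_u = (cos(v), sin(v), 0), r_v = (-u*sin(v), u*cos(v), 8). As functions of (u, v):
  E = r_u · r_u = 1,
  F = r_u · r_v = 0,
  G = r_v · r_v = u^2 + 64.
Evaluating at (u, v) = (5, -pi/6): E = 1, F = 0, G = 89.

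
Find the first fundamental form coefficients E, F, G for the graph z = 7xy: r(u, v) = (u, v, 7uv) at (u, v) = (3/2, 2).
E = 197;  F = 147;  G = 445/4

Partials: r_u = (1, 0, 7*v), r_v = (0, 1, 7*u). As functions of (u, v):
  E = r_u · r_u = 49*v^2 + 1,
  F = r_u · r_v = 49*u*v,
  G = r_v · r_v = 49*u^2 + 1.
Evaluating at (u, v) = (3/2, 2): E = 197, F = 147, G = 445/4.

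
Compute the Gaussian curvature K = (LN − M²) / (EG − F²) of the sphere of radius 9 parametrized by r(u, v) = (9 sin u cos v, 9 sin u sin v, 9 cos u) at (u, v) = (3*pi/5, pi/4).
K = 1/81

Coefficients of the first fundamental form: E = 81, F = 0, G = 81*sin(u)^2.
Coefficients of the second fundamental form: L = -9*sin(u)/Abs(sin(u)), M = 0, N = -9*sin(u)^3/Abs(sin(u)).
Assemble K = (LN − M²)/(EG − F²) = 1/81. At (u, v) = (3*pi/5, pi/4): K = 1/81.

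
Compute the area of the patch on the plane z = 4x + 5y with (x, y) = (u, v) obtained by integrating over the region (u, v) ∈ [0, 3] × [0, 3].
Area = 9*sqrt(42)

Area = ∫∫ √(EG − F²) du dv with √(EG − F²) = sqrt(42). Integrating over [0, 3] × [0, 3] gives 9*sqrt(42).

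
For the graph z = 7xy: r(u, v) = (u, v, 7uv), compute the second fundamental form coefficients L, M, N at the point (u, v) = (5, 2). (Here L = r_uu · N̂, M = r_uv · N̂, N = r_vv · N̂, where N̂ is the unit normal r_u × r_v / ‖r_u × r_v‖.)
L = 0;  M = 7*sqrt(158)/474;  N = 0

Compute the unit normal N̂(u, v) = (-7*v/sqrt(49*u^2 + 49*v^2 + 1), -7*u/sqrt(49*u^2 + 49*v^2 + 1), 1/sqrt(49*u^2 + 49*v^2 + 1)), and the second partials r_uu, r_uv, r_vv. Take dot products:
  L(u, v) = r_uu · N̂ = 0,
  M(u, v) = r_uv · N̂ = 7/sqrt(49*u^2 + 49*v^2 + 1),
  N(u, v) = r_vv · N̂ = 0.
Evaluating at (u, v) = (5, 2):
  L = 0, M = 7*sqrt(158)/474, N = 0.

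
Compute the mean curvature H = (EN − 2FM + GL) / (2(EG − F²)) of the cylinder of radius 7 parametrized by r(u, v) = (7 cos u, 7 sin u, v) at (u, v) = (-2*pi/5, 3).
H = -1/14

With E = 49, F = 0, G = 1, L = -7, M = 0, N = 0, assemble
  H = (EN − 2FM + GL) / (2(EG − F²)) = -1/14.
At (u, v) = (-2*pi/5, 3): H = -1/14.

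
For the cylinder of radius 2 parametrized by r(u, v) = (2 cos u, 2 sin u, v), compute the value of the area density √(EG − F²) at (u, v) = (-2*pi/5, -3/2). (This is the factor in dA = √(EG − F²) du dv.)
√(EG − F²)|_{(-2*pi/5, -3/2)} = 2

E = 4, F = 0, G = 1, so EG − F² = 4. Taking the positive square root: √(EG − F²) = 2. At (u, v) = (-2*pi/5, -3/2): 2.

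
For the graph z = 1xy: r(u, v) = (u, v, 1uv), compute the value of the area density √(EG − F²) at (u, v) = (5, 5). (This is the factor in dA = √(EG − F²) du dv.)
√(EG − F²)|_{(5, 5)} = sqrt(51)

E = v^2 + 1, F = u*v, G = u^2 + 1, so EG − F² = u^2 + v^2 + 1. Taking the positive square root: √(EG − F²) = sqrt(u^2 + v^2 + 1). At (u, v) = (5, 5): sqrt(51).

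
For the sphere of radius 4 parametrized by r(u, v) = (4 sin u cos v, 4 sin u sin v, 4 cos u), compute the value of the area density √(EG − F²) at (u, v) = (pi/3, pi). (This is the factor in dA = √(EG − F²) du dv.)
√(EG − F²)|_{(pi/3, pi)} = 8*sqrt(3)

E = 16, F = 0, G = 16*sin(u)^2, so EG − F² = 256*sin(u)^2. Taking the positive square root: √(EG − F²) = 16*Abs(sin(u)). At (u, v) = (pi/3, pi): 8*sqrt(3).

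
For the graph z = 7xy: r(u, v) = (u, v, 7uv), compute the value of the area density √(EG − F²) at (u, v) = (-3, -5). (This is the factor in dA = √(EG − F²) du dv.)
√(EG − F²)|_{(-3, -5)} = sqrt(1667)

E = 49*v^2 + 1, F = 49*u*v, G = 49*u^2 + 1, so EG − F² = 49*u^2 + 49*v^2 + 1. Taking the positive square root: √(EG − F²) = sqrt(49*u^2 + 49*v^2 + 1). At (u, v) = (-3, -5): sqrt(1667).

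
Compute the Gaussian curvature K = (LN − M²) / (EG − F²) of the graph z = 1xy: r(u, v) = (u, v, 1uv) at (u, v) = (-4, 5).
K = -1/1764

Coefficients of the first fundamental form: E = v^2 + 1, F = u*v, G = u^2 + 1.
Coefficients of the second fundamental form: L = 0, M = 1/sqrt(u^2 + v^2 + 1), N = 0.
Assemble K = (LN − M²)/(EG − F²) = 1/((u^2*v^2 - (u^2 + 1)*(v^2 + 1))*(u^2 + v^2 + 1)). At (u, v) = (-4, 5): K = -1/1764.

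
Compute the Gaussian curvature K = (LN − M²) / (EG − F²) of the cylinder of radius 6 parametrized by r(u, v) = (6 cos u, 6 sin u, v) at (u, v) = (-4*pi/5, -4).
K = 0

Coefficients of the first fundamental form: E = 36, F = 0, G = 1.
Coefficients of the second fundamental form: L = -6, M = 0, N = 0.
Assemble K = (LN − M²)/(EG − F²) = 0. At (u, v) = (-4*pi/5, -4): K = 0.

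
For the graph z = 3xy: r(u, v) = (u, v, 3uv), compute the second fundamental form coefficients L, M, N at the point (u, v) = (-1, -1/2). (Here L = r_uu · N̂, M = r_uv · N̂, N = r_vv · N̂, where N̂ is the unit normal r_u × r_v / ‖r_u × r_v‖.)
L = 0;  M = 6/7;  N = 0

Compute the unit normal N̂(u, v) = (-3*v/sqrt(9*u^2 + 9*v^2 + 1), -3*u/sqrt(9*u^2 + 9*v^2 + 1), 1/sqrt(9*u^2 + 9*v^2 + 1)), and the second partials r_uu, r_uv, r_vv. Take dot products:
  L(u, v) = r_uu · N̂ = 0,
  M(u, v) = r_uv · N̂ = 3/sqrt(9*u^2 + 9*v^2 + 1),
  N(u, v) = r_vv · N̂ = 0.
Evaluating at (u, v) = (-1, -1/2):
  L = 0, M = 6/7, N = 0.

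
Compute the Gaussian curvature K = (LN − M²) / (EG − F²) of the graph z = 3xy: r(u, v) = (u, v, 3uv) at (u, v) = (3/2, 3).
K = -144/167281

Coefficients of the first fundamental form: E = 9*v^2 + 1, F = 9*u*v, G = 9*u^2 + 1.
Coefficients of the second fundamental form: L = 0, M = 3/sqrt(9*u^2 + 9*v^2 + 1), N = 0.
Assemble K = (LN − M²)/(EG − F²) = -9/(81*u^4 + 162*u^2*v^2 + 18*u^2 + 81*v^4 + 18*v^2 + 1). At (u, v) = (3/2, 3): K = -144/167281.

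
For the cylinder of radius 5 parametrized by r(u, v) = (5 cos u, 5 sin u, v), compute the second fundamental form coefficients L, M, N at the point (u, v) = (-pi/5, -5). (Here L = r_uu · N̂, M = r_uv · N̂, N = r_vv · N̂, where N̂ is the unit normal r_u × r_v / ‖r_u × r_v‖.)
L = -5;  M = 0;  N = 0

Compute the unit normal N̂(u, v) = (cos(u), sin(u), 0), and the second partials r_uu, r_uv, r_vv. Take dot products:
  L(u, v) = r_uu · N̂ = -5,
  M(u, v) = r_uv · N̂ = 0,
  N(u, v) = r_vv · N̂ = 0.
Evaluating at (u, v) = (-pi/5, -5):
  L = -5, M = 0, N = 0.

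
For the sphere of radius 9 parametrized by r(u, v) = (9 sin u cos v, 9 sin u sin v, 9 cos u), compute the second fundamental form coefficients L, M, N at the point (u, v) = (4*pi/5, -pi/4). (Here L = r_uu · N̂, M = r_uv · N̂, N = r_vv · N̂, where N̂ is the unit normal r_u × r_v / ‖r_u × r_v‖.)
L = -9;  M = 0;  N = -45/8 + 9*sqrt(5)/8

Compute the unit normal N̂(u, v) = (sin(u)^2*cos(v)/Abs(sin(u)), sin(u)^2*sin(v)/Abs(sin(u)), sin(2*u)/(2*Abs(sin(u)))), and the second partials r_uu, r_uv, r_vv. Take dot products:
  L(u, v) = r_uu · N̂ = -9*sin(u)/Abs(sin(u)),
  M(u, v) = r_uv · N̂ = 0,
  N(u, v) = r_vv · N̂ = -9*sin(u)^3/Abs(sin(u)).
Evaluating at (u, v) = (4*pi/5, -pi/4):
  L = -9, M = 0, N = -45/8 + 9*sqrt(5)/8.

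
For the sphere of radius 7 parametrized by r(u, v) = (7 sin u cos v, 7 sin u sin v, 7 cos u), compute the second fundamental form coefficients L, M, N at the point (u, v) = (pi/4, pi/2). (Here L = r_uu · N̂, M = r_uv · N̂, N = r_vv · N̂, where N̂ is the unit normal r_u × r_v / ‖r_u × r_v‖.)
L = -7;  M = 0;  N = -7/2

Compute the unit normal N̂(u, v) = (sin(u)^2*cos(v)/Abs(sin(u)), sin(u)^2*sin(v)/Abs(sin(u)), sin(2*u)/(2*Abs(sin(u)))), and the second partials r_uu, r_uv, r_vv. Take dot products:
  L(u, v) = r_uu · N̂ = -7*sin(u)/Abs(sin(u)),
  M(u, v) = r_uv · N̂ = 0,
  N(u, v) = r_vv · N̂ = -7*sin(u)^3/Abs(sin(u)).
Evaluating at (u, v) = (pi/4, pi/2):
  L = -7, M = 0, N = -7/2.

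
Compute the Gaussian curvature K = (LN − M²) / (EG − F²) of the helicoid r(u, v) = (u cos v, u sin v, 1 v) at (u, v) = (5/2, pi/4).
K = -16/841

Coefficients of the first fundamental form: E = 1, F = 0, G = u^2 + 1.
Coefficients of the second fundamental form: L = 0, M = -1/sqrt(u^2 + 1), N = 0.
Assemble K = (LN − M²)/(EG − F²) = -1/(u^2 + 1)^2. At (u, v) = (5/2, pi/4): K = -16/841.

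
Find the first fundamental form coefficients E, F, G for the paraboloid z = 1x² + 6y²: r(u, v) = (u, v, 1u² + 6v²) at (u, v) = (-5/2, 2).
E = 26;  F = -120;  G = 577

Partials: r_u = (1, 0, 2*u), r_v = (0, 1, 12*v). As functions of (u, v):
  E = r_u · r_u = 4*u^2 + 1,
  F = r_u · r_v = 24*u*v,
  G = r_v · r_v = 144*v^2 + 1.
Evaluating at (u, v) = (-5/2, 2): E = 26, F = -120, G = 577.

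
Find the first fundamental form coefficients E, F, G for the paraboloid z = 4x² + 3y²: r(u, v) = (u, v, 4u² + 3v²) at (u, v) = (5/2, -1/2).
E = 401;  F = -60;  G = 10

Partials: r_u = (1, 0, 8*u), r_v = (0, 1, 6*v). As functions of (u, v):
  E = r_u · r_u = 64*u^2 + 1,
  F = r_u · r_v = 48*u*v,
  G = r_v · r_v = 36*v^2 + 1.
Evaluating at (u, v) = (5/2, -1/2): E = 401, F = -60, G = 10.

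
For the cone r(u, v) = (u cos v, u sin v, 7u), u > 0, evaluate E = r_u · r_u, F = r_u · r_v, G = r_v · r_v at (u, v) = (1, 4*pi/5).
E = 50;  F = 0;  G = 1

Partials: r_u = (cos(v), sin(v), 7), r_v = (-u*sin(v), u*cos(v), 0). As functions of (u, v):
  E = r_u · r_u = 50,
  F = r_u · r_v = 0,
  G = r_v · r_v = u^2.
Evaluating at (u, v) = (1, 4*pi/5): E = 50, F = 0, G = 1.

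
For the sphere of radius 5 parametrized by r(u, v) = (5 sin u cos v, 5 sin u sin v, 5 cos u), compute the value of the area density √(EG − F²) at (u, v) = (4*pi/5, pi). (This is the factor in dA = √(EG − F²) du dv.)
√(EG − F²)|_{(4*pi/5, pi)} = 25*sqrt(10 - 2*sqrt(5))/4

E = 25, F = 0, G = 25*sin(u)^2, so EG − F² = 625*sin(u)^2. Taking the positive square root: √(EG − F²) = 25*Abs(sin(u)). At (u, v) = (4*pi/5, pi): 25*sqrt(10 - 2*sqrt(5))/4.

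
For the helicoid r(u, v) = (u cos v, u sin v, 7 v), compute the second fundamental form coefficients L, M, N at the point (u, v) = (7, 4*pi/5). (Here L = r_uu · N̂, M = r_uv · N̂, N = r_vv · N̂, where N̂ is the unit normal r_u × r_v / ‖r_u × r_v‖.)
L = 0;  M = -sqrt(2)/2;  N = 0

Compute the unit normal N̂(u, v) = (7*sin(v)/sqrt(u^2 + 49), -7*cos(v)/sqrt(u^2 + 49), u/sqrt(u^2 + 49)), and the second partials r_uu, r_uv, r_vv. Take dot products:
  L(u, v) = r_uu · N̂ = 0,
  M(u, v) = r_uv · N̂ = -7/sqrt(u^2 + 49),
  N(u, v) = r_vv · N̂ = 0.
Evaluating at (u, v) = (7, 4*pi/5):
  L = 0, M = -sqrt(2)/2, N = 0.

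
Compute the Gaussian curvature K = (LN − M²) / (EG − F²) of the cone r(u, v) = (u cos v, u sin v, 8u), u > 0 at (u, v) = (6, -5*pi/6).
K = 0

Coefficients of the first fundamental form: E = 65, F = 0, G = u^2.
Coefficients of the second fundamental form: L = 0, M = 0, N = 8*sqrt(65)*u^2/(65*Abs(u)).
Assemble K = (LN − M²)/(EG − F²) = 0. At (u, v) = (6, -5*pi/6): K = 0.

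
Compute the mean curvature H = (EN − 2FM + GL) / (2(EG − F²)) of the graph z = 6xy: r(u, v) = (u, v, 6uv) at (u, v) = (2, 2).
H = -864/4913

With E = 36*v^2 + 1, F = 36*u*v, G = 36*u^2 + 1, L = 0, M = 6/sqrt(36*u^2 + 36*v^2 + 1), N = 0, assemble
  H = (EN − 2FM + GL) / (2(EG − F²)) = -216*u*v/(36*u^2 + 36*v^2 + 1)^(3/2).
At (u, v) = (2, 2): H = -864/4913.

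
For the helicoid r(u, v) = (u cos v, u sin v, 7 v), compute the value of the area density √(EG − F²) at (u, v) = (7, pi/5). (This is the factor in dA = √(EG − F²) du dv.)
√(EG − F²)|_{(7, pi/5)} = 7*sqrt(2)

E = 1, F = 0, G = u^2 + 49, so EG − F² = u^2 + 49. Taking the positive square root: √(EG − F²) = sqrt(u^2 + 49). At (u, v) = (7, pi/5): 7*sqrt(2).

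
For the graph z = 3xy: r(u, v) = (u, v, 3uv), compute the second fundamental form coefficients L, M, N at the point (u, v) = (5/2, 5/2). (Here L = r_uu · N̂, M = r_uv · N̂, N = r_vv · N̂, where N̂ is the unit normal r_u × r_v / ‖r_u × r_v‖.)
L = 0;  M = 3*sqrt(454)/227;  N = 0

Compute the unit normal N̂(u, v) = (-3*v/sqrt(9*u^2 + 9*v^2 + 1), -3*u/sqrt(9*u^2 + 9*v^2 + 1), 1/sqrt(9*u^2 + 9*v^2 + 1)), and the second partials r_uu, r_uv, r_vv. Take dot products:
  L(u, v) = r_uu · N̂ = 0,
  M(u, v) = r_uv · N̂ = 3/sqrt(9*u^2 + 9*v^2 + 1),
  N(u, v) = r_vv · N̂ = 0.
Evaluating at (u, v) = (5/2, 5/2):
  L = 0, M = 3*sqrt(454)/227, N = 0.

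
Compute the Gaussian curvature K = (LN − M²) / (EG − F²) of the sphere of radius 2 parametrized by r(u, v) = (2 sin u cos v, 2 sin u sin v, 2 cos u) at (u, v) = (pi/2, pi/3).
K = 1/4

Coefficients of the first fundamental form: E = 4, F = 0, G = 4*sin(u)^2.
Coefficients of the second fundamental form: L = -2*sin(u)/Abs(sin(u)), M = 0, N = -2*sin(u)^3/Abs(sin(u)).
Assemble K = (LN − M²)/(EG − F²) = 1/4. At (u, v) = (pi/2, pi/3): K = 1/4.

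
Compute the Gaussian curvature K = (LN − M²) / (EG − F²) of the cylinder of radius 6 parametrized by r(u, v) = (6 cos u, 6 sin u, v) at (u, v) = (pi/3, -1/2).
K = 0

Coefficients of the first fundamental form: E = 36, F = 0, G = 1.
Coefficients of the second fundamental form: L = -6, M = 0, N = 0.
Assemble K = (LN − M²)/(EG − F²) = 0. At (u, v) = (pi/3, -1/2): K = 0.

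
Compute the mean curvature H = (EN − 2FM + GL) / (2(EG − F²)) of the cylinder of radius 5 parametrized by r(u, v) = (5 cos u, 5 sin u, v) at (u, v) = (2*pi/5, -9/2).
H = -1/10

With E = 25, F = 0, G = 1, L = -5, M = 0, N = 0, assemble
  H = (EN − 2FM + GL) / (2(EG − F²)) = -1/10.
At (u, v) = (2*pi/5, -9/2): H = -1/10.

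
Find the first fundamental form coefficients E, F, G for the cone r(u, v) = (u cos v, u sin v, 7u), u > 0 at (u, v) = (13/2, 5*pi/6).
E = 50;  F = 0;  G = 169/4

Partials: r_u = (cos(v), sin(v), 7), r_v = (-u*sin(v), u*cos(v), 0). As functions of (u, v):
  E = r_u · r_u = 50,
  F = r_u · r_v = 0,
  G = r_v · r_v = u^2.
Evaluating at (u, v) = (13/2, 5*pi/6): E = 50, F = 0, G = 169/4.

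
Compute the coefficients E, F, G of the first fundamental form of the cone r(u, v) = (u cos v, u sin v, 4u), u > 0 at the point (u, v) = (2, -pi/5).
E = 17;  F = 0;  G = 4

Partials: r_u = (cos(v), sin(v), 4), r_v = (-u*sin(v), u*cos(v), 0). As functions of (u, v):
  E = r_u · r_u = 17,
  F = r_u · r_v = 0,
  G = r_v · r_v = u^2.
Evaluating at (u, v) = (2, -pi/5): E = 17, F = 0, G = 4.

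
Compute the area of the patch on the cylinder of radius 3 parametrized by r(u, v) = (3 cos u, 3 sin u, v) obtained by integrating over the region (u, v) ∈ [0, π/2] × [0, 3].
Area = 9*pi/2

Area = ∫∫ √(EG − F²) du dv with √(EG − F²) = 3. Integrating over [0, π/2] × [0, 3] gives 9*pi/2.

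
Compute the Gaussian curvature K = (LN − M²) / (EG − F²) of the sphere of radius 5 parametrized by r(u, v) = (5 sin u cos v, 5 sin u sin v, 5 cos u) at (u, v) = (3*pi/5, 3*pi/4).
K = 1/25

Coefficients of the first fundamental form: E = 25, F = 0, G = 25*sin(u)^2.
Coefficients of the second fundamental form: L = -5*sin(u)/Abs(sin(u)), M = 0, N = -5*sin(u)^3/Abs(sin(u)).
Assemble K = (LN − M²)/(EG − F²) = 1/25. At (u, v) = (3*pi/5, 3*pi/4): K = 1/25.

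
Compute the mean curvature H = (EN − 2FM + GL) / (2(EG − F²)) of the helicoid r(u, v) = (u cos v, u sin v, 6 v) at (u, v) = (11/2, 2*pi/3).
H = 0

With E = 1, F = 0, G = u^2 + 36, L = 0, M = -6/sqrt(u^2 + 36), N = 0, assemble
  H = (EN − 2FM + GL) / (2(EG − F²)) = 0.
At (u, v) = (11/2, 2*pi/3): H = 0.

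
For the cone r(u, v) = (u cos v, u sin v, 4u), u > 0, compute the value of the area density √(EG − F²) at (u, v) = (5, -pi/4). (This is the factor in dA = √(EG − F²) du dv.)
√(EG − F²)|_{(5, -pi/4)} = 5*sqrt(17)

E = 17, F = 0, G = u^2, so EG − F² = 17*u^2. Taking the positive square root: √(EG − F²) = sqrt(17)*Abs(u). At (u, v) = (5, -pi/4): 5*sqrt(17).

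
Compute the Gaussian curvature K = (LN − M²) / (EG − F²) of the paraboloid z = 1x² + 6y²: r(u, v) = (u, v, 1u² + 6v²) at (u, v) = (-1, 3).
K = 24/1692601

Coefficients of the first fundamental form: E = 4*u^2 + 1, F = 24*u*v, G = 144*v^2 + 1.
Coefficients of the second fundamental form: L = 2/sqrt(4*u^2 + 144*v^2 + 1), M = 0, N = 12/sqrt(4*u^2 + 144*v^2 + 1).
Assemble K = (LN − M²)/(EG − F²) = 24/(16*u^4 + 1152*u^2*v^2 + 8*u^2 + 20736*v^4 + 288*v^2 + 1). At (u, v) = (-1, 3): K = 24/1692601.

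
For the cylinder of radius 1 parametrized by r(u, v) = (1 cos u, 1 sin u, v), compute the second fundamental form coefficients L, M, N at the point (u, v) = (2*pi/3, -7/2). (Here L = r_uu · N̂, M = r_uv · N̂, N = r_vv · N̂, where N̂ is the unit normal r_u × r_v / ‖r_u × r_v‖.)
L = -1;  M = 0;  N = 0

Compute the unit normal N̂(u, v) = (cos(u), sin(u), 0), and the second partials r_uu, r_uv, r_vv. Take dot products:
  L(u, v) = r_uu · N̂ = -1,
  M(u, v) = r_uv · N̂ = 0,
  N(u, v) = r_vv · N̂ = 0.
Evaluating at (u, v) = (2*pi/3, -7/2):
  L = -1, M = 0, N = 0.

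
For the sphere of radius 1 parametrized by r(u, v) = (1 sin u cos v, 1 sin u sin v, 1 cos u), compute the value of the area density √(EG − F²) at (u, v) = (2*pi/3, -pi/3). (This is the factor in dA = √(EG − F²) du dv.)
√(EG − F²)|_{(2*pi/3, -pi/3)} = sqrt(3)/2

E = 1, F = 0, G = sin(u)^2, so EG − F² = sin(u)^2. Taking the positive square root: √(EG − F²) = Abs(sin(u)). At (u, v) = (2*pi/3, -pi/3): sqrt(3)/2.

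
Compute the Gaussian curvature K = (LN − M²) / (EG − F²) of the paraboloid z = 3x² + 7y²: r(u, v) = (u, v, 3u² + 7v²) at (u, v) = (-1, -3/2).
K = 21/57121

Coefficients of the first fundamental form: E = 36*u^2 + 1, F = 84*u*v, G = 196*v^2 + 1.
Coefficients of the second fundamental form: L = 6/sqrt(36*u^2 + 196*v^2 + 1), M = 0, N = 14/sqrt(36*u^2 + 196*v^2 + 1).
Assemble K = (LN − M²)/(EG − F²) = 84/(1296*u^4 + 14112*u^2*v^2 + 72*u^2 + 38416*v^4 + 392*v^2 + 1). At (u, v) = (-1, -3/2): K = 21/57121.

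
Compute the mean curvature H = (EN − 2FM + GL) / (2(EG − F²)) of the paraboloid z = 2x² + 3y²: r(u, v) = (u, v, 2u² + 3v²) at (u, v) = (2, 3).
H = 845*sqrt(389)/151321

With E = 16*u^2 + 1, F = 24*u*v, G = 36*v^2 + 1, L = 4/sqrt(16*u^2 + 36*v^2 + 1), M = 0, N = 6/sqrt(16*u^2 + 36*v^2 + 1), assemble
  H = (EN − 2FM + GL) / (2(EG − F²)) = (48*u^2 + 72*v^2 + 5)/(16*u^2 + 36*v^2 + 1)^(3/2).
At (u, v) = (2, 3): H = 845*sqrt(389)/151321.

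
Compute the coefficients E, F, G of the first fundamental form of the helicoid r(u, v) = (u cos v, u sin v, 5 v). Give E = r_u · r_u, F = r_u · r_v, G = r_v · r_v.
E = 1;  F = 0;  G = u^2 + 25

Compute partials: r_u = (cos(v), sin(v), 0), r_v = (-u*sin(v), u*cos(v), 5). Then
  E = r_u · r_u = 1,
  F = r_u · r_v = 0,
  G = r_v · r_v = u^2 + 25.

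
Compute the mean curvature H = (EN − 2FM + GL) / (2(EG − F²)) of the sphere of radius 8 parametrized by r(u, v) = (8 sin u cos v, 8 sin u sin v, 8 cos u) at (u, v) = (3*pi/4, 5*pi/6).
H = -1/8

With E = 64, F = 0, G = 64*sin(u)^2, L = -8*sin(u)/Abs(sin(u)), M = 0, N = -8*sin(u)^3/Abs(sin(u)), assemble
  H = (EN − 2FM + GL) / (2(EG − F²)) = -sin(u)/(8*Abs(sin(u))).
At (u, v) = (3*pi/4, 5*pi/6): H = -1/8.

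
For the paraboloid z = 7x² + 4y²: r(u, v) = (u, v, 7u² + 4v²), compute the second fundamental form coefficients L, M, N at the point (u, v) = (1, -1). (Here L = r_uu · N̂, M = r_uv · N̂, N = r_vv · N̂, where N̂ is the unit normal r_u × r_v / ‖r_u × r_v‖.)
L = 14*sqrt(29)/87;  M = 0;  N = 8*sqrt(29)/87

Compute the unit normal N̂(u, v) = (-14*u/sqrt(196*u^2 + 64*v^2 + 1), -8*v/sqrt(196*u^2 + 64*v^2 + 1), 1/sqrt(196*u^2 + 64*v^2 + 1)), and the second partials r_uu, r_uv, r_vv. Take dot products:
  L(u, v) = r_uu · N̂ = 14/sqrt(196*u^2 + 64*v^2 + 1),
  M(u, v) = r_uv · N̂ = 0,
  N(u, v) = r_vv · N̂ = 8/sqrt(196*u^2 + 64*v^2 + 1).
Evaluating at (u, v) = (1, -1):
  L = 14*sqrt(29)/87, M = 0, N = 8*sqrt(29)/87.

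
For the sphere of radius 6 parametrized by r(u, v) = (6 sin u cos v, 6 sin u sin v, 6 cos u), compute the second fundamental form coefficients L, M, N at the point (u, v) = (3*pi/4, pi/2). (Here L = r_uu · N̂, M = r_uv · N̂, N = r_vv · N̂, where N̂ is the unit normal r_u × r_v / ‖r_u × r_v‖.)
L = -6;  M = 0;  N = -3

Compute the unit normal N̂(u, v) = (sin(u)^2*cos(v)/Abs(sin(u)), sin(u)^2*sin(v)/Abs(sin(u)), sin(2*u)/(2*Abs(sin(u)))), and the second partials r_uu, r_uv, r_vv. Take dot products:
  L(u, v) = r_uu · N̂ = -6*sin(u)/Abs(sin(u)),
  M(u, v) = r_uv · N̂ = 0,
  N(u, v) = r_vv · N̂ = -6*sin(u)^3/Abs(sin(u)).
Evaluating at (u, v) = (3*pi/4, pi/2):
  L = -6, M = 0, N = -3.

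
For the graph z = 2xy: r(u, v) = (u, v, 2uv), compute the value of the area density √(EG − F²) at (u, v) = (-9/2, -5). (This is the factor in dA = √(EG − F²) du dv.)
√(EG − F²)|_{(-9/2, -5)} = sqrt(182)

E = 4*v^2 + 1, F = 4*u*v, G = 4*u^2 + 1, so EG − F² = 4*u^2 + 4*v^2 + 1. Taking the positive square root: √(EG − F²) = sqrt(4*u^2 + 4*v^2 + 1). At (u, v) = (-9/2, -5): sqrt(182).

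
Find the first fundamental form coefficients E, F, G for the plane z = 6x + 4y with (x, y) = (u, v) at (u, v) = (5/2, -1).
E = 37;  F = 24;  G = 17

Partials: r_u = (1, 0, 6), r_v = (0, 1, 4). As functions of (u, v):
  E = r_u · r_u = 37,
  F = r_u · r_v = 24,
  G = r_v · r_v = 17.
Evaluating at (u, v) = (5/2, -1): E = 37, F = 24, G = 17.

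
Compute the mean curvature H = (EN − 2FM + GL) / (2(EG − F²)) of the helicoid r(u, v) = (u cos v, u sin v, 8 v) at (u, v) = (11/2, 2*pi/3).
H = 0

With E = 1, F = 0, G = u^2 + 64, L = 0, M = -8/sqrt(u^2 + 64), N = 0, assemble
  H = (EN − 2FM + GL) / (2(EG − F²)) = 0.
At (u, v) = (11/2, 2*pi/3): H = 0.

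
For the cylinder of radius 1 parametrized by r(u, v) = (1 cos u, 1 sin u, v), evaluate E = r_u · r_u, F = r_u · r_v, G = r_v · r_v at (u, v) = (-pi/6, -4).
E = 1;  F = 0;  G = 1

Partials: r_u = (-sin(u), cos(u), 0), r_v = (0, 0, 1). As functions of (u, v):
  E = r_u · r_u = 1,
  F = r_u · r_v = 0,
  G = r_v · r_v = 1.
Evaluating at (u, v) = (-pi/6, -4): E = 1, F = 0, G = 1.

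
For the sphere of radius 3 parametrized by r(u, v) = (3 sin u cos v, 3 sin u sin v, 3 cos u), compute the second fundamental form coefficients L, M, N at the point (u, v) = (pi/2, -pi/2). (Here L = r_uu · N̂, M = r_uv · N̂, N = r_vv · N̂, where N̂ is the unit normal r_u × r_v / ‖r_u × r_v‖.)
L = -3;  M = 0;  N = -3

Compute the unit normal N̂(u, v) = (sin(u)^2*cos(v)/Abs(sin(u)), sin(u)^2*sin(v)/Abs(sin(u)), sin(2*u)/(2*Abs(sin(u)))), and the second partials r_uu, r_uv, r_vv. Take dot products:
  L(u, v) = r_uu · N̂ = -3*sin(u)/Abs(sin(u)),
  M(u, v) = r_uv · N̂ = 0,
  N(u, v) = r_vv · N̂ = -3*sin(u)^3/Abs(sin(u)).
Evaluating at (u, v) = (pi/2, -pi/2):
  L = -3, M = 0, N = -3.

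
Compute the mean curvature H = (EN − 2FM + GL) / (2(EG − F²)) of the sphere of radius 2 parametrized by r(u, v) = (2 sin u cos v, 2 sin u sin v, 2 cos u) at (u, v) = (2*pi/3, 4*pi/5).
H = -1/2

With E = 4, F = 0, G = 4*sin(u)^2, L = -2*sin(u)/Abs(sin(u)), M = 0, N = -2*sin(u)^3/Abs(sin(u)), assemble
  H = (EN − 2FM + GL) / (2(EG − F²)) = -sin(u)/(2*Abs(sin(u))).
At (u, v) = (2*pi/3, 4*pi/5): H = -1/2.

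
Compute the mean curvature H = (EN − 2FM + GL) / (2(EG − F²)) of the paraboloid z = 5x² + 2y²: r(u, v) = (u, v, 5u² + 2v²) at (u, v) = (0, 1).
H = 87*sqrt(17)/289

With E = 100*u^2 + 1, F = 40*u*v, G = 16*v^2 + 1, L = 10/sqrt(100*u^2 + 16*v^2 + 1), M = 0, N = 4/sqrt(100*u^2 + 16*v^2 + 1), assemble
  H = (EN − 2FM + GL) / (2(EG − F²)) = (200*u^2 + 80*v^2 + 7)/(100*u^2 + 16*v^2 + 1)^(3/2).
At (u, v) = (0, 1): H = 87*sqrt(17)/289.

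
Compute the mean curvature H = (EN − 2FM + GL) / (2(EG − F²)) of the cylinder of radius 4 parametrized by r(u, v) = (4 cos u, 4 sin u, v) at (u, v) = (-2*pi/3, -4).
H = -1/8

With E = 16, F = 0, G = 1, L = -4, M = 0, N = 0, assemble
  H = (EN − 2FM + GL) / (2(EG − F²)) = -1/8.
At (u, v) = (-2*pi/3, -4): H = -1/8.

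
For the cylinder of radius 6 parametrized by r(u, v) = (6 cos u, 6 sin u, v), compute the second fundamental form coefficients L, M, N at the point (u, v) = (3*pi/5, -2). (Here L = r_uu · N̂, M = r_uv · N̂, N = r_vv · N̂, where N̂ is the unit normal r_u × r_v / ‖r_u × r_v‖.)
L = -6;  M = 0;  N = 0

Compute the unit normal N̂(u, v) = (cos(u), sin(u), 0), and the second partials r_uu, r_uv, r_vv. Take dot products:
  L(u, v) = r_uu · N̂ = -6,
  M(u, v) = r_uv · N̂ = 0,
  N(u, v) = r_vv · N̂ = 0.
Evaluating at (u, v) = (3*pi/5, -2):
  L = -6, M = 0, N = 0.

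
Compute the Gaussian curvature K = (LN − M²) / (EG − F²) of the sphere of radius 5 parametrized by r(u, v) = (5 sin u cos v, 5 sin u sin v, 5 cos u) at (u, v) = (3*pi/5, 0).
K = 1/25

Coefficients of the first fundamental form: E = 25, F = 0, G = 25*sin(u)^2.
Coefficients of the second fundamental form: L = -5*sin(u)/Abs(sin(u)), M = 0, N = -5*sin(u)^3/Abs(sin(u)).
Assemble K = (LN − M²)/(EG − F²) = 1/25. At (u, v) = (3*pi/5, 0): K = 1/25.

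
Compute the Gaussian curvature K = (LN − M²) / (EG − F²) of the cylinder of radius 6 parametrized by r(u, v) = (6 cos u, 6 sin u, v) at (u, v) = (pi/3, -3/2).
K = 0

Coefficients of the first fundamental form: E = 36, F = 0, G = 1.
Coefficients of the second fundamental form: L = -6, M = 0, N = 0.
Assemble K = (LN − M²)/(EG − F²) = 0. At (u, v) = (pi/3, -3/2): K = 0.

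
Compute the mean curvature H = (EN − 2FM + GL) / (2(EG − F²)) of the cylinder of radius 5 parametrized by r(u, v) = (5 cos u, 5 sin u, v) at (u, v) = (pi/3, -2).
H = -1/10

With E = 25, F = 0, G = 1, L = -5, M = 0, N = 0, assemble
  H = (EN − 2FM + GL) / (2(EG − F²)) = -1/10.
At (u, v) = (pi/3, -2): H = -1/10.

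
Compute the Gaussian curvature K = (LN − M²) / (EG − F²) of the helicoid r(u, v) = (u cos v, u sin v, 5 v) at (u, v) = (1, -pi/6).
K = -25/676

Coefficients of the first fundamental form: E = 1, F = 0, G = u^2 + 25.
Coefficients of the second fundamental form: L = 0, M = -5/sqrt(u^2 + 25), N = 0.
Assemble K = (LN − M²)/(EG − F²) = -25/(u^2 + 25)^2. At (u, v) = (1, -pi/6): K = -25/676.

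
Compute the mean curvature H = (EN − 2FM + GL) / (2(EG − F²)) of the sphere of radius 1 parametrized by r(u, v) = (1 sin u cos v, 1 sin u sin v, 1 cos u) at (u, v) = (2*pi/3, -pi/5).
H = -1

With E = 1, F = 0, G = sin(u)^2, L = -sin(u)/Abs(sin(u)), M = 0, N = -sin(u)^3/Abs(sin(u)), assemble
  H = (EN − 2FM + GL) / (2(EG − F²)) = -sin(u)/Abs(sin(u)).
At (u, v) = (2*pi/3, -pi/5): H = -1.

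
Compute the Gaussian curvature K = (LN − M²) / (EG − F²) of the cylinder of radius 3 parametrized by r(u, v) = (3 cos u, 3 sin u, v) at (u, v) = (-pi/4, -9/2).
K = 0

Coefficients of the first fundamental form: E = 9, F = 0, G = 1.
Coefficients of the second fundamental form: L = -3, M = 0, N = 0.
Assemble K = (LN − M²)/(EG − F²) = 0. At (u, v) = (-pi/4, -9/2): K = 0.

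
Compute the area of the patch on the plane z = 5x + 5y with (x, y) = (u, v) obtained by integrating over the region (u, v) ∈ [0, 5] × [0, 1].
Area = 5*sqrt(51)

Area = ∫∫ √(EG − F²) du dv with √(EG − F²) = sqrt(51). Integrating over [0, 5] × [0, 1] gives 5*sqrt(51).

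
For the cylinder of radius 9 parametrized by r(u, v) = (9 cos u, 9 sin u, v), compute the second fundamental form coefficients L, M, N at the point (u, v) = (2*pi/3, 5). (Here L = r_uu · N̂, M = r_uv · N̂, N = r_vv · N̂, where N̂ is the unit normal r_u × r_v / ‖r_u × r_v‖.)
L = -9;  M = 0;  N = 0

Compute the unit normal N̂(u, v) = (cos(u), sin(u), 0), and the second partials r_uu, r_uv, r_vv. Take dot products:
  L(u, v) = r_uu · N̂ = -9,
  M(u, v) = r_uv · N̂ = 0,
  N(u, v) = r_vv · N̂ = 0.
Evaluating at (u, v) = (2*pi/3, 5):
  L = -9, M = 0, N = 0.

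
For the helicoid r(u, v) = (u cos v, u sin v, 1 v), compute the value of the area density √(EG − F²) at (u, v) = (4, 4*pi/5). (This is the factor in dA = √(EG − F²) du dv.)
√(EG − F²)|_{(4, 4*pi/5)} = sqrt(17)

E = 1, F = 0, G = u^2 + 1, so EG − F² = u^2 + 1. Taking the positive square root: √(EG − F²) = sqrt(u^2 + 1). At (u, v) = (4, 4*pi/5): sqrt(17).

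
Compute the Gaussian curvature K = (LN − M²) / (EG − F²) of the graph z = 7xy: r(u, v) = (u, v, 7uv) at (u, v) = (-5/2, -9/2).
K = -196/6754801

Coefficients of the first fundamental form: E = 49*v^2 + 1, F = 49*u*v, G = 49*u^2 + 1.
Coefficients of the second fundamental form: L = 0, M = 7/sqrt(49*u^2 + 49*v^2 + 1), N = 0.
Assemble K = (LN − M²)/(EG − F²) = -49/(2401*u^4 + 4802*u^2*v^2 + 98*u^2 + 2401*v^4 + 98*v^2 + 1). At (u, v) = (-5/2, -9/2): K = -196/6754801.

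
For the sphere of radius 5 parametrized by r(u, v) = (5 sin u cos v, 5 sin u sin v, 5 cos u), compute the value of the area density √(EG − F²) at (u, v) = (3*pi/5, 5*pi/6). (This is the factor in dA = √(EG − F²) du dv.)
√(EG − F²)|_{(3*pi/5, 5*pi/6)} = 25*sqrt(2*sqrt(5) + 10)/4

E = 25, F = 0, G = 25*sin(u)^2, so EG − F² = 625*sin(u)^2. Taking the positive square root: √(EG − F²) = 25*Abs(sin(u)). At (u, v) = (3*pi/5, 5*pi/6): 25*sqrt(2*sqrt(5) + 10)/4.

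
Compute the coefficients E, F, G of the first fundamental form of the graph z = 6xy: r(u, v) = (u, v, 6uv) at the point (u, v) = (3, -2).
E = 145;  F = -216;  G = 325

Partials: r_u = (1, 0, 6*v), r_v = (0, 1, 6*u). As functions of (u, v):
  E = r_u · r_u = 36*v^2 + 1,
  F = r_u · r_v = 36*u*v,
  G = r_v · r_v = 36*u^2 + 1.
Evaluating at (u, v) = (3, -2): E = 145, F = -216, G = 325.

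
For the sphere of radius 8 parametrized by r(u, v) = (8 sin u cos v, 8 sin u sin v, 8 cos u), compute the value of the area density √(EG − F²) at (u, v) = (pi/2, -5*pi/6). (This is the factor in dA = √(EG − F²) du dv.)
√(EG − F²)|_{(pi/2, -5*pi/6)} = 64

E = 64, F = 0, G = 64*sin(u)^2, so EG − F² = 4096*sin(u)^2. Taking the positive square root: √(EG − F²) = 64*Abs(sin(u)). At (u, v) = (pi/2, -5*pi/6): 64.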